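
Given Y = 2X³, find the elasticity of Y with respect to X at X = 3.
Elasticity = 3

Elasticity = (dY/dX) · (X/Y)

dY/dX = 6·X²
At X = 3: dY/dX = 54, Y = 54

Elasticity = 54 · (3 / 54) = 3

Interpretation: for a small percentage change in X, the percentage change in Y is approximately 3.00 times as large.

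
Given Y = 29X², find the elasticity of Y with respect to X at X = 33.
Elasticity = 2

Elasticity = (dY/dX) · (X/Y)

dY/dX = 58·X
At X = 33: dY/dX = 1914, Y = 31581

Elasticity = 1914 · (33 / 31581) = 2

Interpretation: for a small percentage change in X, the percentage change in Y is approximately 2.00 times as large.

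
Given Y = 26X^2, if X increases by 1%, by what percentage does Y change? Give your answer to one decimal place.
2.0%

For Y = 26X^2:
If X → X(1 + 0.01)
Then Y → Y · (1 + 0.01)^2
     = Y · 1.0201

Percentage change = ((1 + 0.01)^2 − 1) × 100% ≈ 2.0%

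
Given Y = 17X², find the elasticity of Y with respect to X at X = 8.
Elasticity = 2

Elasticity = (dY/dX) · (X/Y)

dY/dX = 34·X
At X = 8: dY/dX = 272, Y = 1088

Elasticity = 272 · (8 / 1088) = 2

Interpretation: for a small percentage change in X, the percentage change in Y is approximately 2.00 times as large.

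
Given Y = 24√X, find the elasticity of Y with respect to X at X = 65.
Elasticity = 1/2

Elasticity = (dY/dX) · (X/Y)

dY/dX = 12/√X
At X = 65: dY/dX = 12·√65/65, Y = 24·√65

Elasticity = (12·√65/65) · (65 / (24·√65)) = 1/2

Interpretation: for a small percentage change in X, the percentage change in Y is approximately 0.50 times as large.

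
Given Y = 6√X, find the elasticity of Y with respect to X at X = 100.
Elasticity = 1/2

Elasticity = (dY/dX) · (X/Y)

dY/dX = 3/√X
At X = 100: dY/dX = 3/10, Y = 60

Elasticity = (3/10) · (100 / 60) = 1/2

Interpretation: for a small percentage change in X, the percentage change in Y is approximately 0.50 times as large.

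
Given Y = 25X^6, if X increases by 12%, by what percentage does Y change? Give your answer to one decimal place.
97.4%

For Y = 25X^6:
If X → X(1 + 0.12)
Then Y → Y · (1 + 0.12)^6
     ≈ Y · 1.9738

Percentage change = ((1 + 0.12)^6 − 1) × 100% ≈ 97.4%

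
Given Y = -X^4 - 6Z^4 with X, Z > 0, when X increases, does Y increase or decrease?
Y decreases

Taking the partial derivative:
∂Y/∂X = -4X^3

∂Y/∂X = -4X^3 < 0 (assuming positive values)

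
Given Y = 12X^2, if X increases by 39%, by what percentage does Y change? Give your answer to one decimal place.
93.2%

For Y = 12X^2:
If X → X(1 + 0.39)
Then Y → Y · (1 + 0.39)^2
     = Y · 1.9321

Percentage change = ((1 + 0.39)^2 − 1) × 100% ≈ 93.2%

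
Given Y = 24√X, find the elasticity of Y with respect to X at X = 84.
Elasticity = 1/2

Elasticity = (dY/dX) · (X/Y)

dY/dX = 12/√X
At X = 84: dY/dX = 2·√21/7, Y = 48·√21

Elasticity = (2·√21/7) · (84 / (48·√21)) = 1/2

Interpretation: for a small percentage change in X, the percentage change in Y is approximately 0.50 times as large.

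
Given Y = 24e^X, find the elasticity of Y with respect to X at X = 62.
Elasticity = 62

Elasticity = (dY/dX) · (X/Y)

dY/dX = 24·e^X
At X = 62: dY/dX = 24·e^62, Y = 24·e^62

Elasticity = (24·e^62) · (62 / (24·e^62)) = 62

Interpretation: for a small percentage change in X, the percentage change in Y is approximately 62.00 times as large.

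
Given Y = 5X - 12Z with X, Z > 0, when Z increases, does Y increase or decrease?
Y decreases

Taking the partial derivative:
∂Y/∂Z = -12

∂Y/∂Z = -12 < 0 (assuming positive values)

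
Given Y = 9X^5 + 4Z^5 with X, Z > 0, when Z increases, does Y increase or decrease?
Y increases

Taking the partial derivative:
∂Y/∂Z = 20Z^4

∂Y/∂Z = 20Z^4 > 0 (assuming positive values)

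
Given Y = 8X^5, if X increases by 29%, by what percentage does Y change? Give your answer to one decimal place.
257.2%

For Y = 8X^5:
If X → X(1 + 0.29)
Then Y → Y · (1 + 0.29)^5
     ≈ Y · 3.5723

Percentage change = ((1 + 0.29)^5 − 1) × 100% ≈ 257.2%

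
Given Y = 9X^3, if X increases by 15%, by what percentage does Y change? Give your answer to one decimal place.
52.1%

For Y = 9X^3:
If X → X(1 + 0.15)
Then Y → Y · (1 + 0.15)^3
     ≈ Y · 1.5209

Percentage change = ((1 + 0.15)^3 − 1) × 100% ≈ 52.1%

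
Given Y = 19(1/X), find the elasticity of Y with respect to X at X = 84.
Elasticity = -1

Elasticity = (dY/dX) · (X/Y)

dY/dX = -19/X²
At X = 84: dY/dX = -19/7056, Y = 19/84

Elasticity = (-19/7056) · (84 / (19/84)) = -1

Interpretation: for a small percentage change in X, the percentage change in Y is approximately -1.00 times as large.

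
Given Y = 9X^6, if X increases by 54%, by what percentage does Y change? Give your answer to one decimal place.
1233.9%

For Y = 9X^6:
If X → X(1 + 0.54)
Then Y → Y · (1 + 0.54)^6
     ≈ Y · 13.3390

Percentage change = ((1 + 0.54)^6 − 1) × 100% ≈ 1233.9%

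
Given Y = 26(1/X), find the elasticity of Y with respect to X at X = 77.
Elasticity = -1

Elasticity = (dY/dX) · (X/Y)

dY/dX = -26/X²
At X = 77: dY/dX = -26/5929, Y = 26/77

Elasticity = (-26/5929) · (77 / (26/77)) = -1

Interpretation: for a small percentage change in X, the percentage change in Y is approximately -1.00 times as large.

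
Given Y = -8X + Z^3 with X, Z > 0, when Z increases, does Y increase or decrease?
Y increases

Taking the partial derivative:
∂Y/∂Z = 3Z^2

∂Y/∂Z = 3Z^2 > 0 (assuming positive values)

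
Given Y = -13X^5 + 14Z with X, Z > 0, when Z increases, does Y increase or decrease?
Y increases

Taking the partial derivative:
∂Y/∂Z = 14

∂Y/∂Z = 14 > 0 (assuming positive values)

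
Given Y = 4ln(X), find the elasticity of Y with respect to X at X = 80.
Elasticity = 1/ln(80) ≈ 0.2282

Elasticity = (dY/dX) · (X/Y)

dY/dX = 4/X
At X = 80: dY/dX = 1/20, Y = 4·ln(80)

Elasticity = (1/20) · (80 / (4·ln(80))) = 1/ln(80) ≈ 0.2282

Interpretation: for a small percentage change in X, the percentage change in Y is approximately 0.23 times as large.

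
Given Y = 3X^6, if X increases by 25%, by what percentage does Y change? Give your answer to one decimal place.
281.5%

For Y = 3X^6:
If X → X(1 + 0.25)
Then Y → Y · (1 + 0.25)^6
     ≈ Y · 3.8147

Percentage change = ((1 + 0.25)^6 − 1) × 100% ≈ 281.5%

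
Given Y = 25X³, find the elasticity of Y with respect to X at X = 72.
Elasticity = 3

Elasticity = (dY/dX) · (X/Y)

dY/dX = 75·X²
At X = 72: dY/dX = 388800, Y = 9331200

Elasticity = 388800 · (72 / 9331200) = 3

Interpretation: for a small percentage change in X, the percentage change in Y is approximately 3.00 times as large.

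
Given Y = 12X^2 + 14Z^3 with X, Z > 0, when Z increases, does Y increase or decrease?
Y increases

Taking the partial derivative:
∂Y/∂Z = 42Z^2

∂Y/∂Z = 42Z^2 > 0 (assuming positive values)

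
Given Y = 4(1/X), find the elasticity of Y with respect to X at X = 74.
Elasticity = -1

Elasticity = (dY/dX) · (X/Y)

dY/dX = -4/X²
At X = 74: dY/dX = -1/1369, Y = 2/37

Elasticity = (-1/1369) · (74 / (2/37)) = -1

Interpretation: for a small percentage change in X, the percentage change in Y is approximately -1.00 times as large.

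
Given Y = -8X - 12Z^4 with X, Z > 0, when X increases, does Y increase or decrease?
Y decreases

Taking the partial derivative:
∂Y/∂X = -8

∂Y/∂X = -8 < 0 (assuming positive values)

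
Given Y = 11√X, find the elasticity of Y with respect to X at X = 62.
Elasticity = 1/2

Elasticity = (dY/dX) · (X/Y)

dY/dX = 11/(2·√X)
At X = 62: dY/dX = 11·√62/124, Y = 11·√62

Elasticity = (11·√62/124) · (62 / (11·√62)) = 1/2

Interpretation: for a small percentage change in X, the percentage change in Y is approximately 0.50 times as large.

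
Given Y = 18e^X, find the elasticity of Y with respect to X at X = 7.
Elasticity = 7

Elasticity = (dY/dX) · (X/Y)

dY/dX = 18·e^X
At X = 7: dY/dX = 18·e^7, Y = 18·e^7

Elasticity = (18·e^7) · (7 / (18·e^7)) = 7

Interpretation: for a small percentage change in X, the percentage change in Y is approximately 7.00 times as large.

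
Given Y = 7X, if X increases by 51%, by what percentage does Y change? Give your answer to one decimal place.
51.0%

For Y = 7X:
If X → X(1 + 0.51)
Then Y → Y · (1 + 0.51)^1
     = Y · 1.5100

Percentage change = ((1 + 0.51)^1 − 1) × 100% = 51.0%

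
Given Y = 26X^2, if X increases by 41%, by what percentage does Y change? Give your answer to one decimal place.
98.8%

For Y = 26X^2:
If X → X(1 + 0.41)
Then Y → Y · (1 + 0.41)^2
     = Y · 1.9881

Percentage change = ((1 + 0.41)^2 − 1) × 100% ≈ 98.8%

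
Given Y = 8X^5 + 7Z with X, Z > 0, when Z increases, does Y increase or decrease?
Y increases

Taking the partial derivative:
∂Y/∂Z = 7

∂Y/∂Z = 7 > 0 (assuming positive values)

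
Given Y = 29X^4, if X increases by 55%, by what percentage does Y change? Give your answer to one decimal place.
477.2%

For Y = 29X^4:
If X → X(1 + 0.55)
Then Y → Y · (1 + 0.55)^4
     ≈ Y · 5.7720

Percentage change = ((1 + 0.55)^4 − 1) × 100% ≈ 477.2%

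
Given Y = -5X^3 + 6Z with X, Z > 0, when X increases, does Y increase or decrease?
Y decreases

Taking the partial derivative:
∂Y/∂X = -15X^2

∂Y/∂X = -15X^2 < 0 (assuming positive values)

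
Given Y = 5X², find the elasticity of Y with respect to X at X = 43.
Elasticity = 2

Elasticity = (dY/dX) · (X/Y)

dY/dX = 10·X
At X = 43: dY/dX = 430, Y = 9245

Elasticity = 430 · (43 / 9245) = 2

Interpretation: for a small percentage change in X, the percentage change in Y is approximately 2.00 times as large.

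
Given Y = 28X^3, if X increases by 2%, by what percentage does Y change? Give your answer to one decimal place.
6.1%

For Y = 28X^3:
If X → X(1 + 0.02)
Then Y → Y · (1 + 0.02)^3
     ≈ Y · 1.0612

Percentage change = ((1 + 0.02)^3 − 1) × 100% ≈ 6.1%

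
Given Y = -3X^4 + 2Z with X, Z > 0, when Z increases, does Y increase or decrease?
Y increases

Taking the partial derivative:
∂Y/∂Z = 2

∂Y/∂Z = 2 > 0 (assuming positive values)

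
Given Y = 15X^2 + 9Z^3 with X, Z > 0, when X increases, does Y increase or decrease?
Y increases

Taking the partial derivative:
∂Y/∂X = 30X

∂Y/∂X = 30X > 0 (assuming positive values)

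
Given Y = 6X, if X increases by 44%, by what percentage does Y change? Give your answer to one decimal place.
44.0%

For Y = 6X:
If X → X(1 + 0.44)
Then Y → Y · (1 + 0.44)^1
     = Y · 1.4400

Percentage change = ((1 + 0.44)^1 − 1) × 100% = 44.0%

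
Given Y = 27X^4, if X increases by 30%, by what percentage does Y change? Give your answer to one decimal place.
185.6%

For Y = 27X^4:
If X → X(1 + 0.3)
Then Y → Y · (1 + 0.3)^4
     = Y · 2.8561

Percentage change = ((1 + 0.3)^4 − 1) × 100% ≈ 185.6%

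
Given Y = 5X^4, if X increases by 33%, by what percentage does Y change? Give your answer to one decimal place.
212.9%

For Y = 5X^4:
If X → X(1 + 0.33)
Then Y → Y · (1 + 0.33)^4
     ≈ Y · 3.1290

Percentage change = ((1 + 0.33)^4 − 1) × 100% ≈ 212.9%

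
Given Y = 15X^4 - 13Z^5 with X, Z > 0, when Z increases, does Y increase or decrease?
Y decreases

Taking the partial derivative:
∂Y/∂Z = -65Z^4

∂Y/∂Z = -65Z^4 < 0 (assuming positive values)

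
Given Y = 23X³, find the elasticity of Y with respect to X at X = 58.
Elasticity = 3

Elasticity = (dY/dX) · (X/Y)

dY/dX = 69·X²
At X = 58: dY/dX = 232116, Y = 4487576

Elasticity = 232116 · (58 / 4487576) = 3

Interpretation: for a small percentage change in X, the percentage change in Y is approximately 3.00 times as large.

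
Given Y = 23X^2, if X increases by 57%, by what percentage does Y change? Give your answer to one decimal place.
146.5%

For Y = 23X^2:
If X → X(1 + 0.57)
Then Y → Y · (1 + 0.57)^2
     = Y · 2.4649

Percentage change = ((1 + 0.57)^2 − 1) × 100% ≈ 146.5%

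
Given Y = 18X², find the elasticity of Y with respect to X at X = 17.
Elasticity = 2

Elasticity = (dY/dX) · (X/Y)

dY/dX = 36·X
At X = 17: dY/dX = 612, Y = 5202

Elasticity = 612 · (17 / 5202) = 2

Interpretation: for a small percentage change in X, the percentage change in Y is approximately 2.00 times as large.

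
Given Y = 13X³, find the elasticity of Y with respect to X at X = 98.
Elasticity = 3

Elasticity = (dY/dX) · (X/Y)

dY/dX = 39·X²
At X = 98: dY/dX = 374556, Y = 12235496

Elasticity = 374556 · (98 / 12235496) = 3

Interpretation: for a small percentage change in X, the percentage change in Y is approximately 3.00 times as large.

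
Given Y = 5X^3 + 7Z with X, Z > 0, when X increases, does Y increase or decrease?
Y increases

Taking the partial derivative:
∂Y/∂X = 15X^2

∂Y/∂X = 15X^2 > 0 (assuming positive values)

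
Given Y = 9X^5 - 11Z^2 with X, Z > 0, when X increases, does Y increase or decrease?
Y increases

Taking the partial derivative:
∂Y/∂X = 45X^4

∂Y/∂X = 45X^4 > 0 (assuming positive values)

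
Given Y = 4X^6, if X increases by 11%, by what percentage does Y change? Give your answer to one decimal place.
87.0%

For Y = 4X^6:
If X → X(1 + 0.11)
Then Y → Y · (1 + 0.11)^6
     ≈ Y · 1.8704

Percentage change = ((1 + 0.11)^6 − 1) × 100% ≈ 87.0%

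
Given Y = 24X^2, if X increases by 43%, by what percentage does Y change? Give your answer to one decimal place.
104.5%

For Y = 24X^2:
If X → X(1 + 0.43)
Then Y → Y · (1 + 0.43)^2
     = Y · 2.0449

Percentage change = ((1 + 0.43)^2 − 1) × 100% ≈ 104.5%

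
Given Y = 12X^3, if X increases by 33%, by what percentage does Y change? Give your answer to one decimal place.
135.3%

For Y = 12X^3:
If X → X(1 + 0.33)
Then Y → Y · (1 + 0.33)^3
     ≈ Y · 2.3526

Percentage change = ((1 + 0.33)^3 − 1) × 100% ≈ 135.3%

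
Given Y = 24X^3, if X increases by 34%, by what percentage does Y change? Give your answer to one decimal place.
140.6%

For Y = 24X^3:
If X → X(1 + 0.34)
Then Y → Y · (1 + 0.34)^3
     ≈ Y · 2.4061

Percentage change = ((1 + 0.34)^3 − 1) × 100% ≈ 140.6%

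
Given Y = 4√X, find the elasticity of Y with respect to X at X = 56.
Elasticity = 1/2

Elasticity = (dY/dX) · (X/Y)

dY/dX = 2/√X
At X = 56: dY/dX = √14/14, Y = 8·√14

Elasticity = (√14/14) · (56 / (8·√14)) = 1/2

Interpretation: for a small percentage change in X, the percentage change in Y is approximately 0.50 times as large.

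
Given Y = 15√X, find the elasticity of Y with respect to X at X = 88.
Elasticity = 1/2

Elasticity = (dY/dX) · (X/Y)

dY/dX = 15/(2·√X)
At X = 88: dY/dX = 15·√22/88, Y = 30·√22

Elasticity = (15·√22/88) · (88 / (30·√22)) = 1/2

Interpretation: for a small percentage change in X, the percentage change in Y is approximately 0.50 times as large.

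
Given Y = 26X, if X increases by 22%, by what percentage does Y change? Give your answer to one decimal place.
22.0%

For Y = 26X:
If X → X(1 + 0.22)
Then Y → Y · (1 + 0.22)^1
     = Y · 1.2200

Percentage change = ((1 + 0.22)^1 − 1) × 100% = 22.0%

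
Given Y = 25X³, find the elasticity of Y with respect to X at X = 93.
Elasticity = 3

Elasticity = (dY/dX) · (X/Y)

dY/dX = 75·X²
At X = 93: dY/dX = 648675, Y = 20108925

Elasticity = 648675 · (93 / 20108925) = 3

Interpretation: for a small percentage change in X, the percentage change in Y is approximately 3.00 times as large.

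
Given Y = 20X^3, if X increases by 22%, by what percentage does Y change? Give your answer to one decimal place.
81.6%

For Y = 20X^3:
If X → X(1 + 0.22)
Then Y → Y · (1 + 0.22)^3
     ≈ Y · 1.8158

Percentage change = ((1 + 0.22)^3 − 1) × 100% ≈ 81.6%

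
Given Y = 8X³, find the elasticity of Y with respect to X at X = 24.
Elasticity = 3

Elasticity = (dY/dX) · (X/Y)

dY/dX = 24·X²
At X = 24: dY/dX = 13824, Y = 110592

Elasticity = 13824 · (24 / 110592) = 3

Interpretation: for a small percentage change in X, the percentage change in Y is approximately 3.00 times as large.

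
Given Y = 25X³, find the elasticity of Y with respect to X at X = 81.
Elasticity = 3

Elasticity = (dY/dX) · (X/Y)

dY/dX = 75·X²
At X = 81: dY/dX = 492075, Y = 13286025

Elasticity = 492075 · (81 / 13286025) = 3

Interpretation: for a small percentage change in X, the percentage change in Y is approximately 3.00 times as large.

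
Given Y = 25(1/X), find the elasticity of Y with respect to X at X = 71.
Elasticity = -1

Elasticity = (dY/dX) · (X/Y)

dY/dX = -25/X²
At X = 71: dY/dX = -25/5041, Y = 25/71

Elasticity = (-25/5041) · (71 / (25/71)) = -1

Interpretation: for a small percentage change in X, the percentage change in Y is approximately -1.00 times as large.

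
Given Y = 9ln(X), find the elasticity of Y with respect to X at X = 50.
Elasticity = 1/ln(50) ≈ 0.2556

Elasticity = (dY/dX) · (X/Y)

dY/dX = 9/X
At X = 50: dY/dX = 9/50, Y = 9·ln(50)

Elasticity = (9/50) · (50 / (9·ln(50))) = 1/ln(50) ≈ 0.2556

Interpretation: for a small percentage change in X, the percentage change in Y is approximately 0.26 times as large.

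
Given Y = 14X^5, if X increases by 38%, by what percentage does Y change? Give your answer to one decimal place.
400.5%

For Y = 14X^5:
If X → X(1 + 0.38)
Then Y → Y · (1 + 0.38)^5
     ≈ Y · 5.0049

Percentage change = ((1 + 0.38)^5 − 1) × 100% ≈ 400.5%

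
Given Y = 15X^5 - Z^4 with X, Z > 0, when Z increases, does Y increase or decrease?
Y decreases

Taking the partial derivative:
∂Y/∂Z = -4Z^3

∂Y/∂Z = -4Z^3 < 0 (assuming positive values)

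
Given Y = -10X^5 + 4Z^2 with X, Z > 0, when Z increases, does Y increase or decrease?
Y increases

Taking the partial derivative:
∂Y/∂Z = 8Z

∂Y/∂Z = 8Z > 0 (assuming positive values)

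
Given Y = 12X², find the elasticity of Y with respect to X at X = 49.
Elasticity = 2

Elasticity = (dY/dX) · (X/Y)

dY/dX = 24·X
At X = 49: dY/dX = 1176, Y = 28812

Elasticity = 1176 · (49 / 28812) = 2

Interpretation: for a small percentage change in X, the percentage change in Y is approximately 2.00 times as large.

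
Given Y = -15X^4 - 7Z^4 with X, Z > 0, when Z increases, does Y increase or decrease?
Y decreases

Taking the partial derivative:
∂Y/∂Z = -28Z^3

∂Y/∂Z = -28Z^3 < 0 (assuming positive values)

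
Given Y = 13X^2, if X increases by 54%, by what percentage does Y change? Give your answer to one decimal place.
137.2%

For Y = 13X^2:
If X → X(1 + 0.54)
Then Y → Y · (1 + 0.54)^2
     = Y · 2.3716

Percentage change = ((1 + 0.54)^2 − 1) × 100% ≈ 137.2%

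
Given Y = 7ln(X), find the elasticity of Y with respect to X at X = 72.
Elasticity = 1/ln(72) ≈ 0.2338

Elasticity = (dY/dX) · (X/Y)

dY/dX = 7/X
At X = 72: dY/dX = 7/72, Y = 7·ln(72)

Elasticity = (7/72) · (72 / (7·ln(72))) = 1/ln(72) ≈ 0.2338

Interpretation: for a small percentage change in X, the percentage change in Y is approximately 0.23 times as large.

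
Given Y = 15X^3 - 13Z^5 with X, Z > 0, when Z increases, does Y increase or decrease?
Y decreases

Taking the partial derivative:
∂Y/∂Z = -65Z^4

∂Y/∂Z = -65Z^4 < 0 (assuming positive values)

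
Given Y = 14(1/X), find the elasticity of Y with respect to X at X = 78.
Elasticity = -1

Elasticity = (dY/dX) · (X/Y)

dY/dX = -14/X²
At X = 78: dY/dX = -7/3042, Y = 7/39

Elasticity = (-7/3042) · (78 / (7/39)) = -1

Interpretation: for a small percentage change in X, the percentage change in Y is approximately -1.00 times as large.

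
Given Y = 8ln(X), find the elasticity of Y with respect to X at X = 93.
Elasticity = 1/ln(93) ≈ 0.2206

Elasticity = (dY/dX) · (X/Y)

dY/dX = 8/X
At X = 93: dY/dX = 8/93, Y = 8·ln(93)

Elasticity = (8/93) · (93 / (8·ln(93))) = 1/ln(93) ≈ 0.2206

Interpretation: for a small percentage change in X, the percentage change in Y is approximately 0.22 times as large.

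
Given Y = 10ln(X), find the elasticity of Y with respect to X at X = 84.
Elasticity = 1/ln(84) ≈ 0.2257

Elasticity = (dY/dX) · (X/Y)

dY/dX = 10/X
At X = 84: dY/dX = 5/42, Y = 10·ln(84)

Elasticity = (5/42) · (84 / (10·ln(84))) = 1/ln(84) ≈ 0.2257

Interpretation: for a small percentage change in X, the percentage change in Y is approximately 0.23 times as large.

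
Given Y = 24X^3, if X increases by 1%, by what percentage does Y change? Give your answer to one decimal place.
3.0%

For Y = 24X^3:
If X → X(1 + 0.01)
Then Y → Y · (1 + 0.01)^3
     ≈ Y · 1.0303

Percentage change = ((1 + 0.01)^3 − 1) × 100% ≈ 3.0%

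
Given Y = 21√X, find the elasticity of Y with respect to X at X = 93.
Elasticity = 1/2

Elasticity = (dY/dX) · (X/Y)

dY/dX = 21/(2·√X)
At X = 93: dY/dX = 7·√93/62, Y = 21·√93

Elasticity = (7·√93/62) · (93 / (21·√93)) = 1/2

Interpretation: for a small percentage change in X, the percentage change in Y is approximately 0.50 times as large.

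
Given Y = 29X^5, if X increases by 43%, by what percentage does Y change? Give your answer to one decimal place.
498.0%

For Y = 29X^5:
If X → X(1 + 0.43)
Then Y → Y · (1 + 0.43)^5
     ≈ Y · 5.9797

Percentage change = ((1 + 0.43)^5 − 1) × 100% ≈ 498.0%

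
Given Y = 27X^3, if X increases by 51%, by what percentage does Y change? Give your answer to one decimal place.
244.3%

For Y = 27X^3:
If X → X(1 + 0.51)
Then Y → Y · (1 + 0.51)^3
     ≈ Y · 3.4430

Percentage change = ((1 + 0.51)^3 − 1) × 100% ≈ 244.3%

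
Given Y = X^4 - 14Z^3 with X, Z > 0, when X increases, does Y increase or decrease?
Y increases

Taking the partial derivative:
∂Y/∂X = 4X^3

∂Y/∂X = 4X^3 > 0 (assuming positive values)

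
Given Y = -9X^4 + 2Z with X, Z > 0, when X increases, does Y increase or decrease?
Y decreases

Taking the partial derivative:
∂Y/∂X = -36X^3

∂Y/∂X = -36X^3 < 0 (assuming positive values)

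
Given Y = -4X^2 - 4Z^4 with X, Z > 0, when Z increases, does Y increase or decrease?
Y decreases

Taking the partial derivative:
∂Y/∂Z = -16Z^3

∂Y/∂Z = -16Z^3 < 0 (assuming positive values)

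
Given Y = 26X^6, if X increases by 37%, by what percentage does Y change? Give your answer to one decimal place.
561.2%

For Y = 26X^6:
If X → X(1 + 0.37)
Then Y → Y · (1 + 0.37)^6
     ≈ Y · 6.6119

Percentage change = ((1 + 0.37)^6 − 1) × 100% ≈ 561.2%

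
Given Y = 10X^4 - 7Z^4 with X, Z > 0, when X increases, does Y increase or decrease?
Y increases

Taking the partial derivative:
∂Y/∂X = 40X^3

∂Y/∂X = 40X^3 > 0 (assuming positive values)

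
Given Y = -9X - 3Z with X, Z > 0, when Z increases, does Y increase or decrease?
Y decreases

Taking the partial derivative:
∂Y/∂Z = -3

∂Y/∂Z = -3 < 0 (assuming positive values)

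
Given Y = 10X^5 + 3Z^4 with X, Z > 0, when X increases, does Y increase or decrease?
Y increases

Taking the partial derivative:
∂Y/∂X = 50X^4

∂Y/∂X = 50X^4 > 0 (assuming positive values)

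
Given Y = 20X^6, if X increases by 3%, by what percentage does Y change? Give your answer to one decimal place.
19.4%

For Y = 20X^6:
If X → X(1 + 0.03)
Then Y → Y · (1 + 0.03)^6
     ≈ Y · 1.1941

Percentage change = ((1 + 0.03)^6 − 1) × 100% ≈ 19.4%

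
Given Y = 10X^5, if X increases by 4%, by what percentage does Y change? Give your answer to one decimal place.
21.7%

For Y = 10X^5:
If X → X(1 + 0.04)
Then Y → Y · (1 + 0.04)^5
     ≈ Y · 1.2167

Percentage change = ((1 + 0.04)^5 − 1) × 100% ≈ 21.7%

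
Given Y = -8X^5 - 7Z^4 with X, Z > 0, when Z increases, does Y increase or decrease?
Y decreases

Taking the partial derivative:
∂Y/∂Z = -28Z^3

∂Y/∂Z = -28Z^3 < 0 (assuming positive values)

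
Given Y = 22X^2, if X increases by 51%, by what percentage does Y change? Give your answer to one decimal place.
128.0%

For Y = 22X^2:
If X → X(1 + 0.51)
Then Y → Y · (1 + 0.51)^2
     = Y · 2.2801

Percentage change = ((1 + 0.51)^2 − 1) × 100% ≈ 128.0%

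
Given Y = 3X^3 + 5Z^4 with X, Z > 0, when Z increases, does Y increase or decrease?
Y increases

Taking the partial derivative:
∂Y/∂Z = 20Z^3

∂Y/∂Z = 20Z^3 > 0 (assuming positive values)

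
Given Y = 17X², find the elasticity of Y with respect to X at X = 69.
Elasticity = 2

Elasticity = (dY/dX) · (X/Y)

dY/dX = 34·X
At X = 69: dY/dX = 2346, Y = 80937

Elasticity = 2346 · (69 / 80937) = 2

Interpretation: for a small percentage change in X, the percentage change in Y is approximately 2.00 times as large.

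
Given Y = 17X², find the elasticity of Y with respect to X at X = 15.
Elasticity = 2

Elasticity = (dY/dX) · (X/Y)

dY/dX = 34·X
At X = 15: dY/dX = 510, Y = 3825

Elasticity = 510 · (15 / 3825) = 2

Interpretation: for a small percentage change in X, the percentage change in Y is approximately 2.00 times as large.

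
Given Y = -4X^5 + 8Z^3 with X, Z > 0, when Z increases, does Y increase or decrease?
Y increases

Taking the partial derivative:
∂Y/∂Z = 24Z^2

∂Y/∂Z = 24Z^2 > 0 (assuming positive values)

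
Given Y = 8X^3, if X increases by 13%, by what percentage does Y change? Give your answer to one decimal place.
44.3%

For Y = 8X^3:
If X → X(1 + 0.13)
Then Y → Y · (1 + 0.13)^3
     ≈ Y · 1.4429

Percentage change = ((1 + 0.13)^3 − 1) × 100% ≈ 44.3%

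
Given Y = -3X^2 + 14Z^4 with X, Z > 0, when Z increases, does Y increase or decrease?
Y increases

Taking the partial derivative:
∂Y/∂Z = 56Z^3

∂Y/∂Z = 56Z^3 > 0 (assuming positive values)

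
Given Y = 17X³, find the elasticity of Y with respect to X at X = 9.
Elasticity = 3

Elasticity = (dY/dX) · (X/Y)

dY/dX = 51·X²
At X = 9: dY/dX = 4131, Y = 12393

Elasticity = 4131 · (9 / 12393) = 3

Interpretation: for a small percentage change in X, the percentage change in Y is approximately 3.00 times as large.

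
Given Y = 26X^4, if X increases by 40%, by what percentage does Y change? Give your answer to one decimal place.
284.2%

For Y = 26X^4:
If X → X(1 + 0.4)
Then Y → Y · (1 + 0.4)^4
     = Y · 3.8416

Percentage change = ((1 + 0.4)^4 − 1) × 100% ≈ 284.2%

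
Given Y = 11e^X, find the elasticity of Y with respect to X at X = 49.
Elasticity = 49

Elasticity = (dY/dX) · (X/Y)

dY/dX = 11·e^X
At X = 49: dY/dX = 11·e^49, Y = 11·e^49

Elasticity = (11·e^49) · (49 / (11·e^49)) = 49

Interpretation: for a small percentage change in X, the percentage change in Y is approximately 49.00 times as large.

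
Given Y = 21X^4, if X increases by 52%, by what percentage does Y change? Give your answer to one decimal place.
433.8%

For Y = 21X^4:
If X → X(1 + 0.52)
Then Y → Y · (1 + 0.52)^4
     ≈ Y · 5.3379

Percentage change = ((1 + 0.52)^4 − 1) × 100% ≈ 433.8%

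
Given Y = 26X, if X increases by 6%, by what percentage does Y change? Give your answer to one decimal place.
6.0%

For Y = 26X:
If X → X(1 + 0.06)
Then Y → Y · (1 + 0.06)^1
     = Y · 1.0600

Percentage change = ((1 + 0.06)^1 − 1) × 100% = 6.0%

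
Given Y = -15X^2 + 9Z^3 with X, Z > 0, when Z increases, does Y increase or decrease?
Y increases

Taking the partial derivative:
∂Y/∂Z = 27Z^2

∂Y/∂Z = 27Z^2 > 0 (assuming positive values)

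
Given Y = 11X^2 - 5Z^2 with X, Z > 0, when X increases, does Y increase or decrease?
Y increases

Taking the partial derivative:
∂Y/∂X = 22X

∂Y/∂X = 22X > 0 (assuming positive values)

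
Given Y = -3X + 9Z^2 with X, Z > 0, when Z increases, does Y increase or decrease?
Y increases

Taking the partial derivative:
∂Y/∂Z = 18Z

∂Y/∂Z = 18Z > 0 (assuming positive values)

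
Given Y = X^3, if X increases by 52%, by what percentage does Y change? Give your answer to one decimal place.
251.2%

For Y = X^3:
If X → X(1 + 0.52)
Then Y → Y · (1 + 0.52)^3
     ≈ Y · 3.5118

Percentage change = ((1 + 0.52)^3 − 1) × 100% ≈ 251.2%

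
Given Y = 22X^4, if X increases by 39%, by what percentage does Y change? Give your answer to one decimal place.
273.3%

For Y = 22X^4:
If X → X(1 + 0.39)
Then Y → Y · (1 + 0.39)^4
     ≈ Y · 3.7330

Percentage change = ((1 + 0.39)^4 − 1) × 100% ≈ 273.3%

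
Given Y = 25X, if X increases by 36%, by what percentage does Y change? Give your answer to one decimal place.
36.0%

For Y = 25X:
If X → X(1 + 0.36)
Then Y → Y · (1 + 0.36)^1
     = Y · 1.3600

Percentage change = ((1 + 0.36)^1 − 1) × 100% = 36.0%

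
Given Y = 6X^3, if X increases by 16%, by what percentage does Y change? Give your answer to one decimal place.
56.1%

For Y = 6X^3:
If X → X(1 + 0.16)
Then Y → Y · (1 + 0.16)^3
     ≈ Y · 1.5609

Percentage change = ((1 + 0.16)^3 − 1) × 100% ≈ 56.1%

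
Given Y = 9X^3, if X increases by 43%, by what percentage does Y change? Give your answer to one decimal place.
192.4%

For Y = 9X^3:
If X → X(1 + 0.43)
Then Y → Y · (1 + 0.43)^3
     ≈ Y · 2.9242

Percentage change = ((1 + 0.43)^3 − 1) × 100% ≈ 192.4%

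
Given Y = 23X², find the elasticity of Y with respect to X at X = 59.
Elasticity = 2

Elasticity = (dY/dX) · (X/Y)

dY/dX = 46·X
At X = 59: dY/dX = 2714, Y = 80063

Elasticity = 2714 · (59 / 80063) = 2

Interpretation: for a small percentage change in X, the percentage change in Y is approximately 2.00 times as large.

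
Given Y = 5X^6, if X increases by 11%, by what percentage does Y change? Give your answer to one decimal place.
87.0%

For Y = 5X^6:
If X → X(1 + 0.11)
Then Y → Y · (1 + 0.11)^6
     ≈ Y · 1.8704

Percentage change = ((1 + 0.11)^6 − 1) × 100% ≈ 87.0%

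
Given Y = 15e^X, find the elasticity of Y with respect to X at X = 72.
Elasticity = 72

Elasticity = (dY/dX) · (X/Y)

dY/dX = 15·e^X
At X = 72: dY/dX = 15·e^72, Y = 15·e^72

Elasticity = (15·e^72) · (72 / (15·e^72)) = 72

Interpretation: for a small percentage change in X, the percentage change in Y is approximately 72.00 times as large.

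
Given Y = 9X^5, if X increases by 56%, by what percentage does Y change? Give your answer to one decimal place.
823.9%

For Y = 9X^5:
If X → X(1 + 0.56)
Then Y → Y · (1 + 0.56)^5
     ≈ Y · 9.2390

Percentage change = ((1 + 0.56)^5 − 1) × 100% ≈ 823.9%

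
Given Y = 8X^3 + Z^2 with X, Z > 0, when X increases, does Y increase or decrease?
Y increases

Taking the partial derivative:
∂Y/∂X = 24X^2

∂Y/∂X = 24X^2 > 0 (assuming positive values)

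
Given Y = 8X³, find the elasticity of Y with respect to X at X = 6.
Elasticity = 3

Elasticity = (dY/dX) · (X/Y)

dY/dX = 24·X²
At X = 6: dY/dX = 864, Y = 1728

Elasticity = 864 · (6 / 1728) = 3

Interpretation: for a small percentage change in X, the percentage change in Y is approximately 3.00 times as large.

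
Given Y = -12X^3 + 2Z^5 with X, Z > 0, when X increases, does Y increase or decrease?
Y decreases

Taking the partial derivative:
∂Y/∂X = -36X^2

∂Y/∂X = -36X^2 < 0 (assuming positive values)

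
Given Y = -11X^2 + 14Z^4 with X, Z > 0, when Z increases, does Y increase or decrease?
Y increases

Taking the partial derivative:
∂Y/∂Z = 56Z^3

∂Y/∂Z = 56Z^3 > 0 (assuming positive values)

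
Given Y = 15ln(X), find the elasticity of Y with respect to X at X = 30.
Elasticity = 1/ln(30) ≈ 0.2940

Elasticity = (dY/dX) · (X/Y)

dY/dX = 15/X
At X = 30: dY/dX = 1/2, Y = 15·ln(30)

Elasticity = (1/2) · (30 / (15·ln(30))) = 1/ln(30) ≈ 0.2940

Interpretation: for a small percentage change in X, the percentage change in Y is approximately 0.29 times as large.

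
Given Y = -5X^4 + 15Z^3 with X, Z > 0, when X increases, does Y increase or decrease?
Y decreases

Taking the partial derivative:
∂Y/∂X = -20X^3

∂Y/∂X = -20X^3 < 0 (assuming positive values)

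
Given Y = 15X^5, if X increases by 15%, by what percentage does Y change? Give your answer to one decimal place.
101.1%

For Y = 15X^5:
If X → X(1 + 0.15)
Then Y → Y · (1 + 0.15)^5
     ≈ Y · 2.0114

Percentage change = ((1 + 0.15)^5 − 1) × 100% ≈ 101.1%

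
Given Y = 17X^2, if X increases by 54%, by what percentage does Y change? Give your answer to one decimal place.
137.2%

For Y = 17X^2:
If X → X(1 + 0.54)
Then Y → Y · (1 + 0.54)^2
     = Y · 2.3716

Percentage change = ((1 + 0.54)^2 − 1) × 100% ≈ 137.2%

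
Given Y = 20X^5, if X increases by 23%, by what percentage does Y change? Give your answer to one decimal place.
181.5%

For Y = 20X^5:
If X → X(1 + 0.23)
Then Y → Y · (1 + 0.23)^5
     ≈ Y · 2.8153

Percentage change = ((1 + 0.23)^5 − 1) × 100% ≈ 181.5%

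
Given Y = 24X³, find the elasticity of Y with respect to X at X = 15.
Elasticity = 3

Elasticity = (dY/dX) · (X/Y)

dY/dX = 72·X²
At X = 15: dY/dX = 16200, Y = 81000

Elasticity = 16200 · (15 / 81000) = 3

Interpretation: for a small percentage change in X, the percentage change in Y is approximately 3.00 times as large.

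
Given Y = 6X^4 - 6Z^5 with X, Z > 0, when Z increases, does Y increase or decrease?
Y decreases

Taking the partial derivative:
∂Y/∂Z = -30Z^4

∂Y/∂Z = -30Z^4 < 0 (assuming positive values)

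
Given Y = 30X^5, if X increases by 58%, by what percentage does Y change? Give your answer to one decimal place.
884.7%

For Y = 30X^5:
If X → X(1 + 0.58)
Then Y → Y · (1 + 0.58)^5
     ≈ Y · 9.8466

Percentage change = ((1 + 0.58)^5 − 1) × 100% ≈ 884.7%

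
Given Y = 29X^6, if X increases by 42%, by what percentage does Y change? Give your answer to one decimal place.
719.8%

For Y = 29X^6:
If X → X(1 + 0.42)
Then Y → Y · (1 + 0.42)^6
     ≈ Y · 8.1984

Percentage change = ((1 + 0.42)^6 − 1) × 100% ≈ 719.8%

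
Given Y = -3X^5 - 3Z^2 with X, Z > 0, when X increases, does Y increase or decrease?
Y decreases

Taking the partial derivative:
∂Y/∂X = -15X^4

∂Y/∂X = -15X^4 < 0 (assuming positive values)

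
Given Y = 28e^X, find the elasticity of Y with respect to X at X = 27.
Elasticity = 27

Elasticity = (dY/dX) · (X/Y)

dY/dX = 28·e^X
At X = 27: dY/dX = 28·e^27, Y = 28·e^27

Elasticity = (28·e^27) · (27 / (28·e^27)) = 27

Interpretation: for a small percentage change in X, the percentage change in Y is approximately 27.00 times as large.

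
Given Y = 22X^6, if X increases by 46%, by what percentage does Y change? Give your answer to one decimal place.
868.5%

For Y = 22X^6:
If X → X(1 + 0.46)
Then Y → Y · (1 + 0.46)^6
     ≈ Y · 9.6854

Percentage change = ((1 + 0.46)^6 − 1) × 100% ≈ 868.5%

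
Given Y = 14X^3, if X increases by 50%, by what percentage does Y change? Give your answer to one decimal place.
237.5%

For Y = 14X^3:
If X → X(1 + 0.5)
Then Y → Y · (1 + 0.5)^3
     = Y · 3.3750

Percentage change = ((1 + 0.5)^3 − 1) × 100% = 237.5%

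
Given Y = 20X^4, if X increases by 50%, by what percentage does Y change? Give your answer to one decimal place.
406.3%

For Y = 20X^4:
If X → X(1 + 0.5)
Then Y → Y · (1 + 0.5)^4
     = Y · 5.0625

Percentage change = ((1 + 0.5)^4 − 1) × 100% ≈ 406.3%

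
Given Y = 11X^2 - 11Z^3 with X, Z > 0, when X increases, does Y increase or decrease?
Y increases

Taking the partial derivative:
∂Y/∂X = 22X

∂Y/∂X = 22X > 0 (assuming positive values)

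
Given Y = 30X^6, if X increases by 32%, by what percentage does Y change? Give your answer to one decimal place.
429.0%

For Y = 30X^6:
If X → X(1 + 0.32)
Then Y → Y · (1 + 0.32)^6
     ≈ Y · 5.2899

Percentage change = ((1 + 0.32)^6 − 1) × 100% ≈ 429.0%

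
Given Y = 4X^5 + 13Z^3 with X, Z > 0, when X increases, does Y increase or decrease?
Y increases

Taking the partial derivative:
∂Y/∂X = 20X^4

∂Y/∂X = 20X^4 > 0 (assuming positive values)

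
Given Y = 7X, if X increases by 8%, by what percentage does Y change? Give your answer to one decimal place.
8.0%

For Y = 7X:
If X → X(1 + 0.08)
Then Y → Y · (1 + 0.08)^1
     = Y · 1.0800

Percentage change = ((1 + 0.08)^1 − 1) × 100% = 8.0%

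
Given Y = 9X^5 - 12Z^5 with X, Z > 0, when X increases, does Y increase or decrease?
Y increases

Taking the partial derivative:
∂Y/∂X = 45X^4

∂Y/∂X = 45X^4 > 0 (assuming positive values)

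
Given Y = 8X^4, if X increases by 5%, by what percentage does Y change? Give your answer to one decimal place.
21.6%

For Y = 8X^4:
If X → X(1 + 0.05)
Then Y → Y · (1 + 0.05)^4
     ≈ Y · 1.2155

Percentage change = ((1 + 0.05)^4 − 1) × 100% ≈ 21.6%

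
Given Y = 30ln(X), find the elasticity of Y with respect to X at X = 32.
Elasticity = 1/ln(32) ≈ 0.2885

Elasticity = (dY/dX) · (X/Y)

dY/dX = 30/X
At X = 32: dY/dX = 15/16, Y = 30·ln(32)

Elasticity = (15/16) · (32 / (30·ln(32))) = 1/ln(32) ≈ 0.2885

Interpretation: for a small percentage change in X, the percentage change in Y is approximately 0.29 times as large.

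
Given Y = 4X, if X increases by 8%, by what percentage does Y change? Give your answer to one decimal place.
8.0%

For Y = 4X:
If X → X(1 + 0.08)
Then Y → Y · (1 + 0.08)^1
     = Y · 1.0800

Percentage change = ((1 + 0.08)^1 − 1) × 100% = 8.0%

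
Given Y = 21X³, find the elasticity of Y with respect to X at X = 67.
Elasticity = 3

Elasticity = (dY/dX) · (X/Y)

dY/dX = 63·X²
At X = 67: dY/dX = 282807, Y = 6316023

Elasticity = 282807 · (67 / 6316023) = 3

Interpretation: for a small percentage change in X, the percentage change in Y is approximately 3.00 times as large.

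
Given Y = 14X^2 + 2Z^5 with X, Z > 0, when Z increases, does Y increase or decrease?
Y increases

Taking the partial derivative:
∂Y/∂Z = 10Z^4

∂Y/∂Z = 10Z^4 > 0 (assuming positive values)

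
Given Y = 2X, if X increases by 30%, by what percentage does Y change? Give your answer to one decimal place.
30.0%

For Y = 2X:
If X → X(1 + 0.3)
Then Y → Y · (1 + 0.3)^1
     = Y · 1.3000

Percentage change = ((1 + 0.3)^1 − 1) × 100% = 30.0%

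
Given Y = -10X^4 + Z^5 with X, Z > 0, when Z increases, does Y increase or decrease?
Y increases

Taking the partial derivative:
∂Y/∂Z = 5Z^4

∂Y/∂Z = 5Z^4 > 0 (assuming positive values)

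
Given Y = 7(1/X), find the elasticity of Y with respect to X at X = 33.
Elasticity = -1

Elasticity = (dY/dX) · (X/Y)

dY/dX = -7/X²
At X = 33: dY/dX = -7/1089, Y = 7/33

Elasticity = (-7/1089) · (33 / (7/33)) = -1

Interpretation: for a small percentage change in X, the percentage change in Y is approximately -1.00 times as large.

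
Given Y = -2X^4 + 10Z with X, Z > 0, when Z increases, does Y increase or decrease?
Y increases

Taking the partial derivative:
∂Y/∂Z = 10

∂Y/∂Z = 10 > 0 (assuming positive values)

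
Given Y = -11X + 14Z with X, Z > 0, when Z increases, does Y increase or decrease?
Y increases

Taking the partial derivative:
∂Y/∂Z = 14

∂Y/∂Z = 14 > 0 (assuming positive values)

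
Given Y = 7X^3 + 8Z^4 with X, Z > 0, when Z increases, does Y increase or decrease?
Y increases

Taking the partial derivative:
∂Y/∂Z = 32Z^3

∂Y/∂Z = 32Z^3 > 0 (assuming positive values)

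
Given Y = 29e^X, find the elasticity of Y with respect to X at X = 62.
Elasticity = 62

Elasticity = (dY/dX) · (X/Y)

dY/dX = 29·e^X
At X = 62: dY/dX = 29·e^62, Y = 29·e^62

Elasticity = (29·e^62) · (62 / (29·e^62)) = 62

Interpretation: for a small percentage change in X, the percentage change in Y is approximately 62.00 times as large.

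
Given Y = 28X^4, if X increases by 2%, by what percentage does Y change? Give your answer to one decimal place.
8.2%

For Y = 28X^4:
If X → X(1 + 0.02)
Then Y → Y · (1 + 0.02)^4
     ≈ Y · 1.0824

Percentage change = ((1 + 0.02)^4 − 1) × 100% ≈ 8.2%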